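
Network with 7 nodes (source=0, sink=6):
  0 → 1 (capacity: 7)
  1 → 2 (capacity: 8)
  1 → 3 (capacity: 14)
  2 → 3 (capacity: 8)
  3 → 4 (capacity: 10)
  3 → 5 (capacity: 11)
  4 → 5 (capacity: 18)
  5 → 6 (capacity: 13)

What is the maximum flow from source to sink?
Maximum flow = 7

Max flow: 7

Flow assignment:
  0 → 1: 7/7
  1 → 3: 7/14
  3 → 5: 7/11
  5 → 6: 7/13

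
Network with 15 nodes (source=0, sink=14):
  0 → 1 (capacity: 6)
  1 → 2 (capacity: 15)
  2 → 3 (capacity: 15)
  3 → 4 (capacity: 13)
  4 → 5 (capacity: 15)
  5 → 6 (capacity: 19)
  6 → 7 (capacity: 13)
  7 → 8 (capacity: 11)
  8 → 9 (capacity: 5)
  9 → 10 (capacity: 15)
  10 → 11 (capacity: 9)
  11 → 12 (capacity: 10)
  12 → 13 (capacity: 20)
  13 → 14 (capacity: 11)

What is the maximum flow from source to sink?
Maximum flow = 5

Max flow: 5

Flow assignment:
  0 → 1: 5/6
  1 → 2: 5/15
  2 → 3: 5/15
  3 → 4: 5/13
  4 → 5: 5/15
  5 → 6: 5/19
  6 → 7: 5/13
  7 → 8: 5/11
  8 → 9: 5/5
  9 → 10: 5/15
  10 → 11: 5/9
  11 → 12: 5/10
  12 → 13: 5/20
  13 → 14: 5/11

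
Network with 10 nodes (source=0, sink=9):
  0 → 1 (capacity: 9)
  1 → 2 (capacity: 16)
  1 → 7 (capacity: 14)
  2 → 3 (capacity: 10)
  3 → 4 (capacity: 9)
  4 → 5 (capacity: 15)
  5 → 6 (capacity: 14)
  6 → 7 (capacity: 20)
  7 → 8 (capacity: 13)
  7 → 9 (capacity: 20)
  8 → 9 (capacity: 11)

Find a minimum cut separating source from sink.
Min cut value = 9, edges: (0,1)

Min cut value: 9
Partition: S = [0], T = [1, 2, 3, 4, 5, 6, 7, 8, 9]
Cut edges: (0,1)

By max-flow min-cut theorem, max flow = min cut = 9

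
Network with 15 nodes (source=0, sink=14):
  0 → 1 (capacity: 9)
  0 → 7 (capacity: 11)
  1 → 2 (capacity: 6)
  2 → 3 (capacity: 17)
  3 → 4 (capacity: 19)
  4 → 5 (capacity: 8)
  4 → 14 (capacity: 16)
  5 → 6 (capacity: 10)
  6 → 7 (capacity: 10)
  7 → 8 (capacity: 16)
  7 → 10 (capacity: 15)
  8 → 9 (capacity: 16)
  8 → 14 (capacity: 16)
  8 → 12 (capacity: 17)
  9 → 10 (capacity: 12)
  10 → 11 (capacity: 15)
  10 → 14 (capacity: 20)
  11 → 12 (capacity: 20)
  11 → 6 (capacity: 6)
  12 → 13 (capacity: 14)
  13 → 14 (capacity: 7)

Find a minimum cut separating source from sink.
Min cut value = 17, edges: (0,7), (1,2)

Min cut value: 17
Partition: S = [0, 1], T = [2, 3, 4, 5, 6, 7, 8, 9, 10, 11, 12, 13, 14]
Cut edges: (0,7), (1,2)

By max-flow min-cut theorem, max flow = min cut = 17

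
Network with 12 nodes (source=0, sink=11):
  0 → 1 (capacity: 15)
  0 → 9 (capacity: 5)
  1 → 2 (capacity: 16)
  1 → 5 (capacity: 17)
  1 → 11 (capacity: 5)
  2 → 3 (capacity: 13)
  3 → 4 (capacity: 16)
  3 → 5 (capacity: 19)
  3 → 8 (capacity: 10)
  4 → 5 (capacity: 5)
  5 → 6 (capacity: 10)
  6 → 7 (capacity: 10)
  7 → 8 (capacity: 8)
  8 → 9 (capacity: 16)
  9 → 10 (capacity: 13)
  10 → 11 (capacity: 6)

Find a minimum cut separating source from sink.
Min cut value = 11, edges: (1,11), (10,11)

Min cut value: 11
Partition: S = [0, 1, 2, 3, 4, 5, 6, 7, 8, 9, 10], T = [11]
Cut edges: (1,11), (10,11)

By max-flow min-cut theorem, max flow = min cut = 11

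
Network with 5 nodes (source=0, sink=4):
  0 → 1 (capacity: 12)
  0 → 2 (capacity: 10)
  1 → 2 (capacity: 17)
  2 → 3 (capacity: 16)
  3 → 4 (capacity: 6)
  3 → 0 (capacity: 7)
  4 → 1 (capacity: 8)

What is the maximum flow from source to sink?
Maximum flow = 6

Max flow: 6

Flow assignment:
  0 → 1: 12/12
  0 → 2: 1/10
  1 → 2: 12/17
  2 → 3: 13/16
  3 → 4: 6/6
  3 → 0: 7/7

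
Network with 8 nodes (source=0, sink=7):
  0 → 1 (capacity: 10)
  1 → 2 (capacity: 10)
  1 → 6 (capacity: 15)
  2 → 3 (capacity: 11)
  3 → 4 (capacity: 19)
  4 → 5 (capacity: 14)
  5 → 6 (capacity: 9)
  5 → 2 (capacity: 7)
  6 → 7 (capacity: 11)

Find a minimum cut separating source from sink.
Min cut value = 10, edges: (0,1)

Min cut value: 10
Partition: S = [0], T = [1, 2, 3, 4, 5, 6, 7]
Cut edges: (0,1)

By max-flow min-cut theorem, max flow = min cut = 10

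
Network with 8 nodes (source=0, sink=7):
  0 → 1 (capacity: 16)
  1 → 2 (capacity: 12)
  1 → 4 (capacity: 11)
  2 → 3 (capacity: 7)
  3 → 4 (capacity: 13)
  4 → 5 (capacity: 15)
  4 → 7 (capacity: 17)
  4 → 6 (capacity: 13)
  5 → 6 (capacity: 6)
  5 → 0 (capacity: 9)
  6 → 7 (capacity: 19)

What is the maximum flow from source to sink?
Maximum flow = 16

Max flow: 16

Flow assignment:
  0 → 1: 16/16
  1 → 2: 5/12
  1 → 4: 11/11
  2 → 3: 5/7
  3 → 4: 5/13
  4 → 7: 16/17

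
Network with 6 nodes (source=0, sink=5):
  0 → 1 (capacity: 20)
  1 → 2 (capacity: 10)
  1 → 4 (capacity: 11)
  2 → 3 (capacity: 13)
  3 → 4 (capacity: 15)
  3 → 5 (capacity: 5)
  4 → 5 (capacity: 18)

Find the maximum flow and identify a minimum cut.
Max flow = 20, Min cut edges: (0,1)

Maximum flow: 20
Minimum cut: (0,1)
Partition: S = [0], T = [1, 2, 3, 4, 5]

Max-flow min-cut theorem verified: both equal 20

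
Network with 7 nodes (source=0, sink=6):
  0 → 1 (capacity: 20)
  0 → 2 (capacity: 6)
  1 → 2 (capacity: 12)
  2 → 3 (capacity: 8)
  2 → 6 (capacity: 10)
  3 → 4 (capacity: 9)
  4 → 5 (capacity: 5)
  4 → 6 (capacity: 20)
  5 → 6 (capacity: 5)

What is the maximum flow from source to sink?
Maximum flow = 18

Max flow: 18

Flow assignment:
  0 → 1: 12/20
  0 → 2: 6/6
  1 → 2: 12/12
  2 → 3: 8/8
  2 → 6: 10/10
  3 → 4: 8/9
  4 → 6: 8/20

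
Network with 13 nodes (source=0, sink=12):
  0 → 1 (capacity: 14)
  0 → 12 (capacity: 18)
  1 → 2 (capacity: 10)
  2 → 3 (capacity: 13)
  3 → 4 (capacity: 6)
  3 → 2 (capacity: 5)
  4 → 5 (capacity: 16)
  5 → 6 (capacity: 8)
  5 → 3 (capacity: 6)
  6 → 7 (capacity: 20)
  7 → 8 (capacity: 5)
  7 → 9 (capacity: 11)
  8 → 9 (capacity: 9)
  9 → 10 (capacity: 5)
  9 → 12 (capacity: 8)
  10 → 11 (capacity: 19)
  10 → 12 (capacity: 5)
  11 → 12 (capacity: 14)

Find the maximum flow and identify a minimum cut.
Max flow = 24, Min cut edges: (0,12), (3,4)

Maximum flow: 24
Minimum cut: (0,12), (3,4)
Partition: S = [0, 1, 2, 3], T = [4, 5, 6, 7, 8, 9, 10, 11, 12]

Max-flow min-cut theorem verified: both equal 24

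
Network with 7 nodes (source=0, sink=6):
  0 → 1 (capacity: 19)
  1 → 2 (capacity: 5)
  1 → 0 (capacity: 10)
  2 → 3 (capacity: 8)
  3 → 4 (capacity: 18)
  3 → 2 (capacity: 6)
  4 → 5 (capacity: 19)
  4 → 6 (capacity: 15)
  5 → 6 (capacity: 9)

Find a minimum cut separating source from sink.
Min cut value = 5, edges: (1,2)

Min cut value: 5
Partition: S = [0, 1], T = [2, 3, 4, 5, 6]
Cut edges: (1,2)

By max-flow min-cut theorem, max flow = min cut = 5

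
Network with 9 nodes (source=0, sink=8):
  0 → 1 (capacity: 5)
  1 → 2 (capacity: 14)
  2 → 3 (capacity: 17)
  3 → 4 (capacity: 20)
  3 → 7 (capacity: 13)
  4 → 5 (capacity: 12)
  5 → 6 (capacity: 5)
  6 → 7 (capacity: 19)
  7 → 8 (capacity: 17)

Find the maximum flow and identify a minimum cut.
Max flow = 5, Min cut edges: (0,1)

Maximum flow: 5
Minimum cut: (0,1)
Partition: S = [0], T = [1, 2, 3, 4, 5, 6, 7, 8]

Max-flow min-cut theorem verified: both equal 5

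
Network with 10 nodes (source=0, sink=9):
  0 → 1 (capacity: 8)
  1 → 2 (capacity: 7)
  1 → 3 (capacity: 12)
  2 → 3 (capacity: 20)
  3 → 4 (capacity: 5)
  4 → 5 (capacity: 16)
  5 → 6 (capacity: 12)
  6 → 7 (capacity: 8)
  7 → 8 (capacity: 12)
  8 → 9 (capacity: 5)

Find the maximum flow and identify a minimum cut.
Max flow = 5, Min cut edges: (8,9)

Maximum flow: 5
Minimum cut: (8,9)
Partition: S = [0, 1, 2, 3, 4, 5, 6, 7, 8], T = [9]

Max-flow min-cut theorem verified: both equal 5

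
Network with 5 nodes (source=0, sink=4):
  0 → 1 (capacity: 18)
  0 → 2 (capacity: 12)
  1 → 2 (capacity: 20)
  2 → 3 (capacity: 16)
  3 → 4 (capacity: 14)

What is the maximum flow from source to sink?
Maximum flow = 14

Max flow: 14

Flow assignment:
  0 → 1: 14/18
  1 → 2: 14/20
  2 → 3: 14/16
  3 → 4: 14/14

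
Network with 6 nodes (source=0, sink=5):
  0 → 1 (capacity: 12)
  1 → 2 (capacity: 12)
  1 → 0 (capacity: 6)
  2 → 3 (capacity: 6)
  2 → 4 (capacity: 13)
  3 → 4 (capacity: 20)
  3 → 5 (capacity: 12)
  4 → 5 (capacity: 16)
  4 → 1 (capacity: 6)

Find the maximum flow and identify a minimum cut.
Max flow = 12, Min cut edges: (1,2)

Maximum flow: 12
Minimum cut: (1,2)
Partition: S = [0, 1], T = [2, 3, 4, 5]

Max-flow min-cut theorem verified: both equal 12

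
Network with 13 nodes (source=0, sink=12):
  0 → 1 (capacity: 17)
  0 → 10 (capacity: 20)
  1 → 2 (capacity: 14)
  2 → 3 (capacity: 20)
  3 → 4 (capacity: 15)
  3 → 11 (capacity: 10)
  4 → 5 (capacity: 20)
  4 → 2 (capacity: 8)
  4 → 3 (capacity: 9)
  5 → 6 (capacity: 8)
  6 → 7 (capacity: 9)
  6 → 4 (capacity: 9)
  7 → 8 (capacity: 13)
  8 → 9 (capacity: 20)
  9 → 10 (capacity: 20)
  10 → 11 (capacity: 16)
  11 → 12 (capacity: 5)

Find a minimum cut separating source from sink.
Min cut value = 5, edges: (11,12)

Min cut value: 5
Partition: S = [0, 1, 2, 3, 4, 5, 6, 7, 8, 9, 10, 11], T = [12]
Cut edges: (11,12)

By max-flow min-cut theorem, max flow = min cut = 5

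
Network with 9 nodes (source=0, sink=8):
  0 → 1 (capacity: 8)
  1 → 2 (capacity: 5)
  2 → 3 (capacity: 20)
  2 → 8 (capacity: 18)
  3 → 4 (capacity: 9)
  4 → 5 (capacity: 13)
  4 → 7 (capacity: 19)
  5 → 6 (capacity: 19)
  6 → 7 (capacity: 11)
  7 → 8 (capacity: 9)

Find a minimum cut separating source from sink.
Min cut value = 5, edges: (1,2)

Min cut value: 5
Partition: S = [0, 1], T = [2, 3, 4, 5, 6, 7, 8]
Cut edges: (1,2)

By max-flow min-cut theorem, max flow = min cut = 5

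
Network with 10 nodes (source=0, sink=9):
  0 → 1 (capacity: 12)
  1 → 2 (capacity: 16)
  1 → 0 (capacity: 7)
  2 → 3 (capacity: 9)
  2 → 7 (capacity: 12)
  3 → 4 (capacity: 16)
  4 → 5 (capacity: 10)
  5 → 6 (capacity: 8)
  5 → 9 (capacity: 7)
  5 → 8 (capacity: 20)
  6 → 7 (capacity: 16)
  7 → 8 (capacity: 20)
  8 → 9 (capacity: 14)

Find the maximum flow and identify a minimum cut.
Max flow = 12, Min cut edges: (0,1)

Maximum flow: 12
Minimum cut: (0,1)
Partition: S = [0], T = [1, 2, 3, 4, 5, 6, 7, 8, 9]

Max-flow min-cut theorem verified: both equal 12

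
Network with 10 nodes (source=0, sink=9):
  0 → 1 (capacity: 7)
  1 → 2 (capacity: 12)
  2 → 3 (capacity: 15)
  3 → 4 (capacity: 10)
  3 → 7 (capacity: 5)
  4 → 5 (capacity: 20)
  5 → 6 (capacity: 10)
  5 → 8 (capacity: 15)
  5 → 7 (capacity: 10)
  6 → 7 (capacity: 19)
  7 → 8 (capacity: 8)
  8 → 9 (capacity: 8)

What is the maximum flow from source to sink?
Maximum flow = 7

Max flow: 7

Flow assignment:
  0 → 1: 7/7
  1 → 2: 7/12
  2 → 3: 7/15
  3 → 4: 2/10
  3 → 7: 5/5
  4 → 5: 2/20
  5 → 8: 2/15
  7 → 8: 5/8
  8 → 9: 7/8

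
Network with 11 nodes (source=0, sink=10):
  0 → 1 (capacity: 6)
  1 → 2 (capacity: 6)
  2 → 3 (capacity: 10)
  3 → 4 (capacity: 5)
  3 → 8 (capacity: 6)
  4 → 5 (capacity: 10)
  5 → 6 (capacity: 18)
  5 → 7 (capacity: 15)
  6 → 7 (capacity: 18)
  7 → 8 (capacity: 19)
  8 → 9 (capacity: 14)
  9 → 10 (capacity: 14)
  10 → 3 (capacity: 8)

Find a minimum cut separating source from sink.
Min cut value = 6, edges: (1,2)

Min cut value: 6
Partition: S = [0, 1], T = [2, 3, 4, 5, 6, 7, 8, 9, 10]
Cut edges: (1,2)

By max-flow min-cut theorem, max flow = min cut = 6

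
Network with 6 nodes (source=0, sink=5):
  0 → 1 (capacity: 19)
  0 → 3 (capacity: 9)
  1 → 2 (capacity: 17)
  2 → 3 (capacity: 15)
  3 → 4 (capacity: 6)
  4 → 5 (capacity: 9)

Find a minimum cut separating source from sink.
Min cut value = 6, edges: (3,4)

Min cut value: 6
Partition: S = [0, 1, 2, 3], T = [4, 5]
Cut edges: (3,4)

By max-flow min-cut theorem, max flow = min cut = 6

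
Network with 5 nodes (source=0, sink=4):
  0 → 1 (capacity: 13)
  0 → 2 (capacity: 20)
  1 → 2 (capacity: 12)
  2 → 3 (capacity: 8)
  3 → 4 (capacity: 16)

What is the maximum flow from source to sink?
Maximum flow = 8

Max flow: 8

Flow assignment:
  0 → 1: 8/13
  1 → 2: 8/12
  2 → 3: 8/8
  3 → 4: 8/16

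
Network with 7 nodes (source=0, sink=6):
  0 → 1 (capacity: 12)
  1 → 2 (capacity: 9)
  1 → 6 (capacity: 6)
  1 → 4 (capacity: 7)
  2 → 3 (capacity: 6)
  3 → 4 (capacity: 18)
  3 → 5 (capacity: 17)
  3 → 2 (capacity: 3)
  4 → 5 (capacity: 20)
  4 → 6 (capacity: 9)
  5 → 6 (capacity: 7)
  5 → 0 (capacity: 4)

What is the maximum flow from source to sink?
Maximum flow = 12

Max flow: 12

Flow assignment:
  0 → 1: 12/12
  1 → 6: 6/6
  1 → 4: 6/7
  4 → 6: 6/9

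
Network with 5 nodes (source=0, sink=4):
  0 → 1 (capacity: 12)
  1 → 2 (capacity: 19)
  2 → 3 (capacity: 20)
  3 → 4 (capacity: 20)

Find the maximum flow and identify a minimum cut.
Max flow = 12, Min cut edges: (0,1)

Maximum flow: 12
Minimum cut: (0,1)
Partition: S = [0], T = [1, 2, 3, 4]

Max-flow min-cut theorem verified: both equal 12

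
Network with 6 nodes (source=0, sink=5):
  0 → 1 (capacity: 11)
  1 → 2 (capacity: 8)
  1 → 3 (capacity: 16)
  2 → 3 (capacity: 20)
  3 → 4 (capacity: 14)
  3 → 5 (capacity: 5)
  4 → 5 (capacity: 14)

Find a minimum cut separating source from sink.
Min cut value = 11, edges: (0,1)

Min cut value: 11
Partition: S = [0], T = [1, 2, 3, 4, 5]
Cut edges: (0,1)

By max-flow min-cut theorem, max flow = min cut = 11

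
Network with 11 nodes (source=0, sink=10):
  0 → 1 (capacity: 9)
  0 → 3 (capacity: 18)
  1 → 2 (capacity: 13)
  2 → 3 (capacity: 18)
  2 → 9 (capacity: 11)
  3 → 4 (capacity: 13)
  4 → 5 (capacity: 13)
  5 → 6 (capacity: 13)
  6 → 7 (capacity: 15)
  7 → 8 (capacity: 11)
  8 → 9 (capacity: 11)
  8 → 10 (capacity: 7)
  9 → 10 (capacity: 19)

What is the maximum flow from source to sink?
Maximum flow = 20

Max flow: 20

Flow assignment:
  0 → 1: 9/9
  0 → 3: 11/18
  1 → 2: 9/13
  2 → 9: 9/11
  3 → 4: 11/13
  4 → 5: 11/13
  5 → 6: 11/13
  6 → 7: 11/15
  7 → 8: 11/11
  8 → 9: 4/11
  8 → 10: 7/7
  9 → 10: 13/19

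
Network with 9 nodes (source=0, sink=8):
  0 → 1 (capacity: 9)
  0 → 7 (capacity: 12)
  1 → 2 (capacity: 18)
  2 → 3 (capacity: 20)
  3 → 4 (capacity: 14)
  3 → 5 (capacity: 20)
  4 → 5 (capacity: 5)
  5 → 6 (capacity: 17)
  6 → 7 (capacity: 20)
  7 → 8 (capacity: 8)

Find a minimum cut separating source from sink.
Min cut value = 8, edges: (7,8)

Min cut value: 8
Partition: S = [0, 1, 2, 3, 4, 5, 6, 7], T = [8]
Cut edges: (7,8)

By max-flow min-cut theorem, max flow = min cut = 8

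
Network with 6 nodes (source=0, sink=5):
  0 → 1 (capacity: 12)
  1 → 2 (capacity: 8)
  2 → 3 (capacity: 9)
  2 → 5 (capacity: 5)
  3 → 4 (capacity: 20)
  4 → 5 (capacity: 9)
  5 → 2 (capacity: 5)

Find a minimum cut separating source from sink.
Min cut value = 8, edges: (1,2)

Min cut value: 8
Partition: S = [0, 1], T = [2, 3, 4, 5]
Cut edges: (1,2)

By max-flow min-cut theorem, max flow = min cut = 8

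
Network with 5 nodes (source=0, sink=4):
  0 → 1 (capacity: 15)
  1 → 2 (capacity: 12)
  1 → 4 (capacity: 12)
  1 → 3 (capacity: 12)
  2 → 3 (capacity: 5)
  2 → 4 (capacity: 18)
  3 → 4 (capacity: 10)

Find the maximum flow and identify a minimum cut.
Max flow = 15, Min cut edges: (0,1)

Maximum flow: 15
Minimum cut: (0,1)
Partition: S = [0], T = [1, 2, 3, 4]

Max-flow min-cut theorem verified: both equal 15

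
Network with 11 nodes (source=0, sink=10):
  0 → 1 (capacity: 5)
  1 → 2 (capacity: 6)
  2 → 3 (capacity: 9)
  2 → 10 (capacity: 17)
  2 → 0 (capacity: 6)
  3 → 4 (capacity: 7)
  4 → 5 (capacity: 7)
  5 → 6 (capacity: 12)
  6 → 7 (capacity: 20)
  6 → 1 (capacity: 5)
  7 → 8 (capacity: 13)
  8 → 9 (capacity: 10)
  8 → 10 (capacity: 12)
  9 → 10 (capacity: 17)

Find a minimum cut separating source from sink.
Min cut value = 5, edges: (0,1)

Min cut value: 5
Partition: S = [0], T = [1, 2, 3, 4, 5, 6, 7, 8, 9, 10]
Cut edges: (0,1)

By max-flow min-cut theorem, max flow = min cut = 5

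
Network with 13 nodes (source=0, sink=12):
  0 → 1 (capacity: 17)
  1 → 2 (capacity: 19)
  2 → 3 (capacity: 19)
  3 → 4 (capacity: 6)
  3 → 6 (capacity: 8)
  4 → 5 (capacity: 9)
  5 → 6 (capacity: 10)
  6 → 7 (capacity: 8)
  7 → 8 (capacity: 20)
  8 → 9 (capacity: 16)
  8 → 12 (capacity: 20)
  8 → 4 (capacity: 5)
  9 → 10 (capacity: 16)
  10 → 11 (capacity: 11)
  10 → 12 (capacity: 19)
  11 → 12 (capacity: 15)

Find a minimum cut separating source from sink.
Min cut value = 8, edges: (6,7)

Min cut value: 8
Partition: S = [0, 1, 2, 3, 4, 5, 6], T = [7, 8, 9, 10, 11, 12]
Cut edges: (6,7)

By max-flow min-cut theorem, max flow = min cut = 8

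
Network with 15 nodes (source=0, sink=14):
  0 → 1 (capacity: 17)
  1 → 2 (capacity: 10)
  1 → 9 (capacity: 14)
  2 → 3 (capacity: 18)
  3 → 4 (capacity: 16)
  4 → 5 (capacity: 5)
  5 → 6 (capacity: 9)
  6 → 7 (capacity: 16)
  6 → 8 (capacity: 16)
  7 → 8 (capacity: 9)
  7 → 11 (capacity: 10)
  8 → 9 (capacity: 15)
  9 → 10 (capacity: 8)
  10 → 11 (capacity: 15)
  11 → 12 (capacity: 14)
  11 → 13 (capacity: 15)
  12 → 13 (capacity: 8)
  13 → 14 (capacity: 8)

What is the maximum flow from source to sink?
Maximum flow = 8

Max flow: 8

Flow assignment:
  0 → 1: 8/17
  1 → 2: 5/10
  1 → 9: 3/14
  2 → 3: 5/18
  3 → 4: 5/16
  4 → 5: 5/5
  5 → 6: 5/9
  6 → 7: 5/16
  7 → 11: 5/10
  9 → 10: 3/8
  10 → 11: 3/15
  11 → 13: 8/15
  13 → 14: 8/8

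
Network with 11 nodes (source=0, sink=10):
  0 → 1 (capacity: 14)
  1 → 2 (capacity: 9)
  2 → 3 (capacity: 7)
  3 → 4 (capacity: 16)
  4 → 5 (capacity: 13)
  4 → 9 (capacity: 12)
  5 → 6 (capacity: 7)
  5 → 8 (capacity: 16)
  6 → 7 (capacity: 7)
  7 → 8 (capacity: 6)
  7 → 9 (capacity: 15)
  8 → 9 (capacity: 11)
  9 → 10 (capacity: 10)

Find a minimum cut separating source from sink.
Min cut value = 7, edges: (2,3)

Min cut value: 7
Partition: S = [0, 1, 2], T = [3, 4, 5, 6, 7, 8, 9, 10]
Cut edges: (2,3)

By max-flow min-cut theorem, max flow = min cut = 7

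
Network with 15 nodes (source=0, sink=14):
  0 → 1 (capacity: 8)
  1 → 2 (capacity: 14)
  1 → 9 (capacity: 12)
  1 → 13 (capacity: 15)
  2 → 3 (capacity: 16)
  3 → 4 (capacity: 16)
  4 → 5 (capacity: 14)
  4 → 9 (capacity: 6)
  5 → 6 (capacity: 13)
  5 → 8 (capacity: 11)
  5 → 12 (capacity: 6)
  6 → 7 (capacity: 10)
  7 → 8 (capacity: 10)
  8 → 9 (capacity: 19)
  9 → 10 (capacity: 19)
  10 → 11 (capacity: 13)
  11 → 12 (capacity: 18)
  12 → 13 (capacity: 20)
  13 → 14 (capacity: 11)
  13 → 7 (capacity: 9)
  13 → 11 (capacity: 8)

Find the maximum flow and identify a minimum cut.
Max flow = 8, Min cut edges: (0,1)

Maximum flow: 8
Minimum cut: (0,1)
Partition: S = [0], T = [1, 2, 3, 4, 5, 6, 7, 8, 9, 10, 11, 12, 13, 14]

Max-flow min-cut theorem verified: both equal 8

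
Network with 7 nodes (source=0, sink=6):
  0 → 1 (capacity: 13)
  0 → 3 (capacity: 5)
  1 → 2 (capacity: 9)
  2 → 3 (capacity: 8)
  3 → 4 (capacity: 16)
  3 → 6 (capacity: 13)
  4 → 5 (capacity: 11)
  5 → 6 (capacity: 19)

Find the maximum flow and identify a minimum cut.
Max flow = 13, Min cut edges: (0,3), (2,3)

Maximum flow: 13
Minimum cut: (0,3), (2,3)
Partition: S = [0, 1, 2], T = [3, 4, 5, 6]

Max-flow min-cut theorem verified: both equal 13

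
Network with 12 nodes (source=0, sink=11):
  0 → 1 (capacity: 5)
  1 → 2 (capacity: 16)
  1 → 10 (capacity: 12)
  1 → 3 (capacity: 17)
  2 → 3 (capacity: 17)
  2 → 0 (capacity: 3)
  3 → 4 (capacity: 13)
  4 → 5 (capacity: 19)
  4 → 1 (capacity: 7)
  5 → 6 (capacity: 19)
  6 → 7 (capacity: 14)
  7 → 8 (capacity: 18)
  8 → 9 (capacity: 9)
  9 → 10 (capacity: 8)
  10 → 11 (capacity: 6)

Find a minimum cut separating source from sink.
Min cut value = 5, edges: (0,1)

Min cut value: 5
Partition: S = [0], T = [1, 2, 3, 4, 5, 6, 7, 8, 9, 10, 11]
Cut edges: (0,1)

By max-flow min-cut theorem, max flow = min cut = 5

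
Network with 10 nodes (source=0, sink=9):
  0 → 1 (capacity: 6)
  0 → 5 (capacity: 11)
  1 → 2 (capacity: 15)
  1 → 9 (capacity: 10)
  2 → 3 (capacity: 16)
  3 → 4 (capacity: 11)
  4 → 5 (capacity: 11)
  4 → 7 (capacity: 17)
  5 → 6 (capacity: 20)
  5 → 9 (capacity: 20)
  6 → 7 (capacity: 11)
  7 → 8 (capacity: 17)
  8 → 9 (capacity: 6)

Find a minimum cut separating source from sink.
Min cut value = 17, edges: (0,1), (0,5)

Min cut value: 17
Partition: S = [0], T = [1, 2, 3, 4, 5, 6, 7, 8, 9]
Cut edges: (0,1), (0,5)

By max-flow min-cut theorem, max flow = min cut = 17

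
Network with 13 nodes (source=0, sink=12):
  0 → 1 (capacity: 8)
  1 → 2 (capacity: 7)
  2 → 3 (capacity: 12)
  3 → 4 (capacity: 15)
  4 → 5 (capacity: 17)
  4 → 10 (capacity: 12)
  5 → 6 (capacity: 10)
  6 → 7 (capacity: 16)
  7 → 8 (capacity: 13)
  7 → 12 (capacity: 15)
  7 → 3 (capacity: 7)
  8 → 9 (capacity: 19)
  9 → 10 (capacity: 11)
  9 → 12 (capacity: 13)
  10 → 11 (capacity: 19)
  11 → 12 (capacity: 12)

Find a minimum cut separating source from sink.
Min cut value = 7, edges: (1,2)

Min cut value: 7
Partition: S = [0, 1], T = [2, 3, 4, 5, 6, 7, 8, 9, 10, 11, 12]
Cut edges: (1,2)

By max-flow min-cut theorem, max flow = min cut = 7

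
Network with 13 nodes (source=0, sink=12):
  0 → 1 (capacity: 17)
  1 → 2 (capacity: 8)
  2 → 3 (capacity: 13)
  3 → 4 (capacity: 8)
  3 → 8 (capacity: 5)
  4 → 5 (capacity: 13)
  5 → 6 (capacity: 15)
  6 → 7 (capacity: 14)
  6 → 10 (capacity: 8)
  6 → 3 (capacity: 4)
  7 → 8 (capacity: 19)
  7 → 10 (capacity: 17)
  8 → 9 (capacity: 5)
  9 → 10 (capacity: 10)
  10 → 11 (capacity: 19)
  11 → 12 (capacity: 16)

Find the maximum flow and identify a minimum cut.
Max flow = 8, Min cut edges: (1,2)

Maximum flow: 8
Minimum cut: (1,2)
Partition: S = [0, 1], T = [2, 3, 4, 5, 6, 7, 8, 9, 10, 11, 12]

Max-flow min-cut theorem verified: both equal 8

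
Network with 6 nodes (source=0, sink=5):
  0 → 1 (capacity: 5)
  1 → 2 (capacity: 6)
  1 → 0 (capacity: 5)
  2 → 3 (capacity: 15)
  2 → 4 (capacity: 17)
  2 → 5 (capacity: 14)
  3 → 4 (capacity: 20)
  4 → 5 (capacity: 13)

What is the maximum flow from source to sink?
Maximum flow = 5

Max flow: 5

Flow assignment:
  0 → 1: 5/5
  1 → 2: 5/6
  2 → 5: 5/14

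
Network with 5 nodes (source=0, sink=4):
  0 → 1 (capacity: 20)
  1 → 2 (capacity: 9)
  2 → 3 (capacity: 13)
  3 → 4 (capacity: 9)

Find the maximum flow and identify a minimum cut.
Max flow = 9, Min cut edges: (3,4)

Maximum flow: 9
Minimum cut: (3,4)
Partition: S = [0, 1, 2, 3], T = [4]

Max-flow min-cut theorem verified: both equal 9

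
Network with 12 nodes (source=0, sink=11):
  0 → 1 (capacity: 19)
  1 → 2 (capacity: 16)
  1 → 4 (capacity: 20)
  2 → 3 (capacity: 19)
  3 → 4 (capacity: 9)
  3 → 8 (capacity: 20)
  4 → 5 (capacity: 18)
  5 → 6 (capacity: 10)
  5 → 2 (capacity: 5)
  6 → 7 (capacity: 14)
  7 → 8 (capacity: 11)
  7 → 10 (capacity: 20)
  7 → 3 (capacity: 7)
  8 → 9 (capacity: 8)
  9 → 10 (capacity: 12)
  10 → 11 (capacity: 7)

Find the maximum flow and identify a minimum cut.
Max flow = 7, Min cut edges: (10,11)

Maximum flow: 7
Minimum cut: (10,11)
Partition: S = [0, 1, 2, 3, 4, 5, 6, 7, 8, 9, 10], T = [11]

Max-flow min-cut theorem verified: both equal 7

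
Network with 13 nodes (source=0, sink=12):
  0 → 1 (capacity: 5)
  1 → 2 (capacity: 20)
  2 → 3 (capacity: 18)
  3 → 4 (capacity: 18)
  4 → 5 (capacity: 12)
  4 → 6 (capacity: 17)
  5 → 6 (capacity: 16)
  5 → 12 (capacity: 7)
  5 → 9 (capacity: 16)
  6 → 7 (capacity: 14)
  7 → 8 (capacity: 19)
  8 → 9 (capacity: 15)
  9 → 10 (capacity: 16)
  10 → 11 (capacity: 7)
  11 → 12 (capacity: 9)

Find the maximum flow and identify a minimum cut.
Max flow = 5, Min cut edges: (0,1)

Maximum flow: 5
Minimum cut: (0,1)
Partition: S = [0], T = [1, 2, 3, 4, 5, 6, 7, 8, 9, 10, 11, 12]

Max-flow min-cut theorem verified: both equal 5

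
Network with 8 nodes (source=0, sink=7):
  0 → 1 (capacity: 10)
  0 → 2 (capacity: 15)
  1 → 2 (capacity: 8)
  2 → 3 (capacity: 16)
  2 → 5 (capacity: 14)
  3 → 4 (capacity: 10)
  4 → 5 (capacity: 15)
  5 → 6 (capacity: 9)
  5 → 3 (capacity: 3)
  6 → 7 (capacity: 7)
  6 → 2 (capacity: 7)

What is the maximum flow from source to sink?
Maximum flow = 7

Max flow: 7

Flow assignment:
  0 → 1: 7/10
  1 → 2: 7/8
  2 → 3: 6/16
  2 → 5: 3/14
  3 → 4: 9/10
  4 → 5: 9/15
  5 → 6: 9/9
  5 → 3: 3/3
  6 → 7: 7/7
  6 → 2: 2/7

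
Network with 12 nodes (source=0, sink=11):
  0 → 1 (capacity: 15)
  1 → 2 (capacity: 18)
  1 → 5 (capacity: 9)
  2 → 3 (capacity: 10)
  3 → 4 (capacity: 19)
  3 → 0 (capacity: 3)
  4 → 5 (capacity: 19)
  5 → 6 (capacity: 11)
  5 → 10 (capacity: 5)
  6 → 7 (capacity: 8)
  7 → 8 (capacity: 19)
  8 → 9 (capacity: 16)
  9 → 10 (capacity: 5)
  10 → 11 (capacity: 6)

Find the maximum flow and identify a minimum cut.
Max flow = 6, Min cut edges: (10,11)

Maximum flow: 6
Minimum cut: (10,11)
Partition: S = [0, 1, 2, 3, 4, 5, 6, 7, 8, 9, 10], T = [11]

Max-flow min-cut theorem verified: both equal 6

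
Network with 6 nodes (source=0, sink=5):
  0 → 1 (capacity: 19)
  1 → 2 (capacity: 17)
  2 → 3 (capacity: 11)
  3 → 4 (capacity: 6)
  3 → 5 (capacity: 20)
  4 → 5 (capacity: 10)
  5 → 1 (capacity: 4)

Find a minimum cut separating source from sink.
Min cut value = 11, edges: (2,3)

Min cut value: 11
Partition: S = [0, 1, 2], T = [3, 4, 5]
Cut edges: (2,3)

By max-flow min-cut theorem, max flow = min cut = 11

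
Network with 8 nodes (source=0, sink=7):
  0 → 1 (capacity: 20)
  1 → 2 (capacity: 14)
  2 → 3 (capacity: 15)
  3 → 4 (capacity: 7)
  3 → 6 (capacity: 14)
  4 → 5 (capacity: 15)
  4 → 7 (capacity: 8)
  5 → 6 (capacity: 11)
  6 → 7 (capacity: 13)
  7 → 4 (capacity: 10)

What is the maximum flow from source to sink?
Maximum flow = 14

Max flow: 14

Flow assignment:
  0 → 1: 14/20
  1 → 2: 14/14
  2 → 3: 14/15
  3 → 4: 7/7
  3 → 6: 7/14
  4 → 7: 7/8
  6 → 7: 7/13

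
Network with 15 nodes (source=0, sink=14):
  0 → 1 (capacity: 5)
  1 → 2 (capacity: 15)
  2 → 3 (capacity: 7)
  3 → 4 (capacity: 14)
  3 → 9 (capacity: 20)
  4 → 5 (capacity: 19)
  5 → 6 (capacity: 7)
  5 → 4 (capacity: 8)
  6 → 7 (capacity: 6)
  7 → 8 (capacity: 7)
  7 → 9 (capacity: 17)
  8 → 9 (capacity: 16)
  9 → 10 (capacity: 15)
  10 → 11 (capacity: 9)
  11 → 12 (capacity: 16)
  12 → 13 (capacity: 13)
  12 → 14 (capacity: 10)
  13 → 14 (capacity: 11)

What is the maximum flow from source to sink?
Maximum flow = 5

Max flow: 5

Flow assignment:
  0 → 1: 5/5
  1 → 2: 5/15
  2 → 3: 5/7
  3 → 9: 5/20
  9 → 10: 5/15
  10 → 11: 5/9
  11 → 12: 5/16
  12 → 14: 5/10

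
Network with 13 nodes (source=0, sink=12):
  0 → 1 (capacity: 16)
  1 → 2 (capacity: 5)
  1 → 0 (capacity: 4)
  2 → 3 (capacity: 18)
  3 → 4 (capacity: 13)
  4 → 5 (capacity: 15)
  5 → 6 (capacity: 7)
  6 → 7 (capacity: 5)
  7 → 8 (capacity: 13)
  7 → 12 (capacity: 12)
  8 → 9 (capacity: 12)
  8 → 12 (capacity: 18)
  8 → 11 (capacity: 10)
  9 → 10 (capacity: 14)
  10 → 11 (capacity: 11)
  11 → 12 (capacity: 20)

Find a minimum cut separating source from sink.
Min cut value = 5, edges: (6,7)

Min cut value: 5
Partition: S = [0, 1, 2, 3, 4, 5, 6], T = [7, 8, 9, 10, 11, 12]
Cut edges: (6,7)

By max-flow min-cut theorem, max flow = min cut = 5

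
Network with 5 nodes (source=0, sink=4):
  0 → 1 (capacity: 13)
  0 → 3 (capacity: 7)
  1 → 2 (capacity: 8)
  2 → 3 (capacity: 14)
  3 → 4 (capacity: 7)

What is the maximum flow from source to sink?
Maximum flow = 7

Max flow: 7

Flow assignment:
  0 → 1: 7/13
  1 → 2: 7/8
  2 → 3: 7/14
  3 → 4: 7/7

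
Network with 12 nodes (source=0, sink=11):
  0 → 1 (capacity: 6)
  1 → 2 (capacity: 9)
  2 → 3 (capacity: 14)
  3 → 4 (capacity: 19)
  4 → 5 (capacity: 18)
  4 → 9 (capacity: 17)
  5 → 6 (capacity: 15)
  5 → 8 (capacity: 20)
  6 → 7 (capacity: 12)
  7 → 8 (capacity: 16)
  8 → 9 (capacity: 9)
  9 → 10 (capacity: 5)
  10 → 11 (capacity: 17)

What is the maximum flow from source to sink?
Maximum flow = 5

Max flow: 5

Flow assignment:
  0 → 1: 5/6
  1 → 2: 5/9
  2 → 3: 5/14
  3 → 4: 5/19
  4 → 9: 5/17
  9 → 10: 5/5
  10 → 11: 5/17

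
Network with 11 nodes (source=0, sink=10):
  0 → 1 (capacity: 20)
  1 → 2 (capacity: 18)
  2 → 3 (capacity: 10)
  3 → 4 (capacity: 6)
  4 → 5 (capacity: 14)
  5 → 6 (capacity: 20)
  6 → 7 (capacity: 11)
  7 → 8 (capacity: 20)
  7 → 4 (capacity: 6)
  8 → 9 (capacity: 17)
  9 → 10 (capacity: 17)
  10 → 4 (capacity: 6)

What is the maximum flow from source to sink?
Maximum flow = 6

Max flow: 6

Flow assignment:
  0 → 1: 6/20
  1 → 2: 6/18
  2 → 3: 6/10
  3 → 4: 6/6
  4 → 5: 6/14
  5 → 6: 6/20
  6 → 7: 6/11
  7 → 8: 6/20
  8 → 9: 6/17
  9 → 10: 6/17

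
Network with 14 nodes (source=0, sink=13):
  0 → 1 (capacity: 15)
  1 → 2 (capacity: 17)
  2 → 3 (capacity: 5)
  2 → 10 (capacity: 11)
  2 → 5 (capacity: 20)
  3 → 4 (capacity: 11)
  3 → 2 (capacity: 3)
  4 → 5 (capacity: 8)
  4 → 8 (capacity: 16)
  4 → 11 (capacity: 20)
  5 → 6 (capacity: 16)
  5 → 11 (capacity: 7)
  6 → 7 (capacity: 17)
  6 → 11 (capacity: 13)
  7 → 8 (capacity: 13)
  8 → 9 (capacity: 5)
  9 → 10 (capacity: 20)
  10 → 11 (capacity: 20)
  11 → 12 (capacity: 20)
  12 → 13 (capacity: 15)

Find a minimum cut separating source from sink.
Min cut value = 15, edges: (12,13)

Min cut value: 15
Partition: S = [0, 1, 2, 3, 4, 5, 6, 7, 8, 9, 10, 11, 12], T = [13]
Cut edges: (12,13)

By max-flow min-cut theorem, max flow = min cut = 15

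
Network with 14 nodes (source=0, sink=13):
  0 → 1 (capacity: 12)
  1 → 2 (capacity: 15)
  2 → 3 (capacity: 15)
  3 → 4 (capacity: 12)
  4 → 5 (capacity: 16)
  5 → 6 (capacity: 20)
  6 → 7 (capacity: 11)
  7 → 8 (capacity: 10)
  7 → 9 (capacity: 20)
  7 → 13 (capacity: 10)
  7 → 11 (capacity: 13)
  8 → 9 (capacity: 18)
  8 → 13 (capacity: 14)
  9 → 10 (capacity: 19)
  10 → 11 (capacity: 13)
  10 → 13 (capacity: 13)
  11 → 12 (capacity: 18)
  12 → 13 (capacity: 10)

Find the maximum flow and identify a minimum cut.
Max flow = 11, Min cut edges: (6,7)

Maximum flow: 11
Minimum cut: (6,7)
Partition: S = [0, 1, 2, 3, 4, 5, 6], T = [7, 8, 9, 10, 11, 12, 13]

Max-flow min-cut theorem verified: both equal 11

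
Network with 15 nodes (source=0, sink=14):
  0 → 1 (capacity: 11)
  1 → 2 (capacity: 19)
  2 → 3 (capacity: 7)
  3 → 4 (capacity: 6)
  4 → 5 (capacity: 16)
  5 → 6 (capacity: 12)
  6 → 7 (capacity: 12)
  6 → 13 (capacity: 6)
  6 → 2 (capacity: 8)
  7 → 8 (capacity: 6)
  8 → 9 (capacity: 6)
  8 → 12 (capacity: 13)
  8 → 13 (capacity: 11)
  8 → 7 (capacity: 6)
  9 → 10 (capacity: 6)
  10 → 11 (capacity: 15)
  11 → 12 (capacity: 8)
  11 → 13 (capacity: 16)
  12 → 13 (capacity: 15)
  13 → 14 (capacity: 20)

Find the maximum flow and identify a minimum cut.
Max flow = 6, Min cut edges: (3,4)

Maximum flow: 6
Minimum cut: (3,4)
Partition: S = [0, 1, 2, 3], T = [4, 5, 6, 7, 8, 9, 10, 11, 12, 13, 14]

Max-flow min-cut theorem verified: both equal 6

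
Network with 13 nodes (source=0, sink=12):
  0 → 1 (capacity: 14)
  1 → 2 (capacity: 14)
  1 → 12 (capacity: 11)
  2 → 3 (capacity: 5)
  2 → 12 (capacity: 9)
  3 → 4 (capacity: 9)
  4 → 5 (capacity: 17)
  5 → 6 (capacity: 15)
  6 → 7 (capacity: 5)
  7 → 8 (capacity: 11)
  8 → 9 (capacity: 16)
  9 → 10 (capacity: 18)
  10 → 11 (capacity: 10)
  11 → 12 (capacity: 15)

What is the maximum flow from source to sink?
Maximum flow = 14

Max flow: 14

Flow assignment:
  0 → 1: 14/14
  1 → 2: 3/14
  1 → 12: 11/11
  2 → 12: 3/9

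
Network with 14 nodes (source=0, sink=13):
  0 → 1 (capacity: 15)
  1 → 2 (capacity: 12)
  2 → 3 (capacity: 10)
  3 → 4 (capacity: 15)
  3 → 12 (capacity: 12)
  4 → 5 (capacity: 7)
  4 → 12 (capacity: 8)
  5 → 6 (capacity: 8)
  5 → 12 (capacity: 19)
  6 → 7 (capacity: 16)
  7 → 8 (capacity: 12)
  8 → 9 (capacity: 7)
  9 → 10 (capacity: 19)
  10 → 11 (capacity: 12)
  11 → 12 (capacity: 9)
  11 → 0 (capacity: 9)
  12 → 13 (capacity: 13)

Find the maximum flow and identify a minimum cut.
Max flow = 10, Min cut edges: (2,3)

Maximum flow: 10
Minimum cut: (2,3)
Partition: S = [0, 1, 2], T = [3, 4, 5, 6, 7, 8, 9, 10, 11, 12, 13]

Max-flow min-cut theorem verified: both equal 10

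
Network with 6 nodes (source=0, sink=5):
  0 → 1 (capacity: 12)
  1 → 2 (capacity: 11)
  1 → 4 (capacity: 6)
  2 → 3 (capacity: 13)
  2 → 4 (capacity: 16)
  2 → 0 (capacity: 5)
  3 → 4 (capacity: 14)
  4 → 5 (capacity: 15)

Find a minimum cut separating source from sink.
Min cut value = 12, edges: (0,1)

Min cut value: 12
Partition: S = [0], T = [1, 2, 3, 4, 5]
Cut edges: (0,1)

By max-flow min-cut theorem, max flow = min cut = 12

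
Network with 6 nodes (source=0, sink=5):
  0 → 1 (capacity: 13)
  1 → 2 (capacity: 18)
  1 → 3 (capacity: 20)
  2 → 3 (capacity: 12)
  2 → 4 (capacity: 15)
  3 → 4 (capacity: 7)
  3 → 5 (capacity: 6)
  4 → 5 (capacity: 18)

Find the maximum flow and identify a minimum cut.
Max flow = 13, Min cut edges: (0,1)

Maximum flow: 13
Minimum cut: (0,1)
Partition: S = [0], T = [1, 2, 3, 4, 5]

Max-flow min-cut theorem verified: both equal 13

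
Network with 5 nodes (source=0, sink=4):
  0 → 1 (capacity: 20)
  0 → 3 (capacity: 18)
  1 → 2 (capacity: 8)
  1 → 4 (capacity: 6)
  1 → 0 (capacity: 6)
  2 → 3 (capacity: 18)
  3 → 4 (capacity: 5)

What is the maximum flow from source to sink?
Maximum flow = 11

Max flow: 11

Flow assignment:
  0 → 1: 11/20
  1 → 2: 5/8
  1 → 4: 6/6
  2 → 3: 5/18
  3 → 4: 5/5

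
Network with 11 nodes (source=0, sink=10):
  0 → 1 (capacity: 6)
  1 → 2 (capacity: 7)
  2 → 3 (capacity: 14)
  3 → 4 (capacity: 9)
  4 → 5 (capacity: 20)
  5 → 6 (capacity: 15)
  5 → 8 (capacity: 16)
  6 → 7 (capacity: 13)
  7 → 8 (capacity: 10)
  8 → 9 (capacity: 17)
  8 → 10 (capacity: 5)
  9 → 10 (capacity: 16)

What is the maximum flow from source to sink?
Maximum flow = 6

Max flow: 6

Flow assignment:
  0 → 1: 6/6
  1 → 2: 6/7
  2 → 3: 6/14
  3 → 4: 6/9
  4 → 5: 6/20
  5 → 8: 6/16
  8 → 9: 1/17
  8 → 10: 5/5
  9 → 10: 1/16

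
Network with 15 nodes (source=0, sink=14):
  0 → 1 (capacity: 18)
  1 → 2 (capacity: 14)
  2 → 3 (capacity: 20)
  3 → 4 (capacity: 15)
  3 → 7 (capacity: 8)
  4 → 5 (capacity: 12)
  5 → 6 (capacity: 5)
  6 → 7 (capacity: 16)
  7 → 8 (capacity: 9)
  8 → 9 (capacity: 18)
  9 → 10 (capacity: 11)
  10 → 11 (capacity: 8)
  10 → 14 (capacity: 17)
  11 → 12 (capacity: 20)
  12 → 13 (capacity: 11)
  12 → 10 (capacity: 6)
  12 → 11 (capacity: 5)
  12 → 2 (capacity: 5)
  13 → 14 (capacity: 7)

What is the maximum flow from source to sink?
Maximum flow = 9

Max flow: 9

Flow assignment:
  0 → 1: 9/18
  1 → 2: 9/14
  2 → 3: 9/20
  3 → 4: 5/15
  3 → 7: 4/8
  4 → 5: 5/12
  5 → 6: 5/5
  6 → 7: 5/16
  7 → 8: 9/9
  8 → 9: 9/18
  9 → 10: 9/11
  10 → 14: 9/17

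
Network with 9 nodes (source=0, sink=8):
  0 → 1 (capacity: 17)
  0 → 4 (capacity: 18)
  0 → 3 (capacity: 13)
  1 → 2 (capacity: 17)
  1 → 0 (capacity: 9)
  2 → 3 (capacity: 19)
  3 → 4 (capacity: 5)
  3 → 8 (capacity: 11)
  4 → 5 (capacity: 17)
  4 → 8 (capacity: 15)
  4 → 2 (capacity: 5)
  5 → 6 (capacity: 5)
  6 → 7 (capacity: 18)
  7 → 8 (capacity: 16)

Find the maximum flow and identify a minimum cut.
Max flow = 31, Min cut edges: (3,8), (4,8), (5,6)

Maximum flow: 31
Minimum cut: (3,8), (4,8), (5,6)
Partition: S = [0, 1, 2, 3, 4, 5], T = [6, 7, 8]

Max-flow min-cut theorem verified: both equal 31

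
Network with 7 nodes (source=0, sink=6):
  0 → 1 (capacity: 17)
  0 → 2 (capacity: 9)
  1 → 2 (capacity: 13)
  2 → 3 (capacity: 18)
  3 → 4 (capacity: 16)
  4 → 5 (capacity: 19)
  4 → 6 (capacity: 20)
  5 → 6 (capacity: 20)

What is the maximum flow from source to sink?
Maximum flow = 16

Max flow: 16

Flow assignment:
  0 → 1: 13/17
  0 → 2: 3/9
  1 → 2: 13/13
  2 → 3: 16/18
  3 → 4: 16/16
  4 → 6: 16/20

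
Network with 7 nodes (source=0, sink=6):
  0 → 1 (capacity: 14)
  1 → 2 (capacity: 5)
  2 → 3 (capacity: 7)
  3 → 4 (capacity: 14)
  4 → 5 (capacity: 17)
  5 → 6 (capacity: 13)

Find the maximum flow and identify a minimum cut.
Max flow = 5, Min cut edges: (1,2)

Maximum flow: 5
Minimum cut: (1,2)
Partition: S = [0, 1], T = [2, 3, 4, 5, 6]

Max-flow min-cut theorem verified: both equal 5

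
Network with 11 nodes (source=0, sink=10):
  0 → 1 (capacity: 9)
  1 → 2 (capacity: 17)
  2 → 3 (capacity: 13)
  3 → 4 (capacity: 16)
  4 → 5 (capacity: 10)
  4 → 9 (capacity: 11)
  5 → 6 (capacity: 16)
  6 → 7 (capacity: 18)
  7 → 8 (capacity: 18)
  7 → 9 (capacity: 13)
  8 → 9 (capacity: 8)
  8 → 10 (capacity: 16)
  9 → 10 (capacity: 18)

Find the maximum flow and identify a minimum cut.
Max flow = 9, Min cut edges: (0,1)

Maximum flow: 9
Minimum cut: (0,1)
Partition: S = [0], T = [1, 2, 3, 4, 5, 6, 7, 8, 9, 10]

Max-flow min-cut theorem verified: both equal 9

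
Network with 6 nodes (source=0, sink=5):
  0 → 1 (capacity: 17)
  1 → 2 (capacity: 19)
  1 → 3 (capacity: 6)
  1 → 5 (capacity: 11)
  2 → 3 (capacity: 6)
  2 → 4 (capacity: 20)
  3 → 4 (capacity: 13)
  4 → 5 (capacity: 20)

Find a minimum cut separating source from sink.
Min cut value = 17, edges: (0,1)

Min cut value: 17
Partition: S = [0], T = [1, 2, 3, 4, 5]
Cut edges: (0,1)

By max-flow min-cut theorem, max flow = min cut = 17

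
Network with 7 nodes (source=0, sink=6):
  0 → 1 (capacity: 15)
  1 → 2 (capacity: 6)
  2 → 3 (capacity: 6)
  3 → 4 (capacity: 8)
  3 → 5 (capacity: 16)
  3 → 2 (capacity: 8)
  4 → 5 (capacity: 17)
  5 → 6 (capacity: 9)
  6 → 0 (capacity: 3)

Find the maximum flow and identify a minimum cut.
Max flow = 6, Min cut edges: (2,3)

Maximum flow: 6
Minimum cut: (2,3)
Partition: S = [0, 1, 2], T = [3, 4, 5, 6]

Max-flow min-cut theorem verified: both equal 6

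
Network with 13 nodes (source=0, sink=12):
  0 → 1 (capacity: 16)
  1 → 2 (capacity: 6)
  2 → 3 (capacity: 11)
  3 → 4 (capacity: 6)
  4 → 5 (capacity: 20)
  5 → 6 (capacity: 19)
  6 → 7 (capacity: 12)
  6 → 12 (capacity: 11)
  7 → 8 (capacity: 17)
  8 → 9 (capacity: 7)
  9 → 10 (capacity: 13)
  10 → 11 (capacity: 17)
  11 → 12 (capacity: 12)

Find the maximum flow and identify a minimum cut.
Max flow = 6, Min cut edges: (3,4)

Maximum flow: 6
Minimum cut: (3,4)
Partition: S = [0, 1, 2, 3], T = [4, 5, 6, 7, 8, 9, 10, 11, 12]

Max-flow min-cut theorem verified: both equal 6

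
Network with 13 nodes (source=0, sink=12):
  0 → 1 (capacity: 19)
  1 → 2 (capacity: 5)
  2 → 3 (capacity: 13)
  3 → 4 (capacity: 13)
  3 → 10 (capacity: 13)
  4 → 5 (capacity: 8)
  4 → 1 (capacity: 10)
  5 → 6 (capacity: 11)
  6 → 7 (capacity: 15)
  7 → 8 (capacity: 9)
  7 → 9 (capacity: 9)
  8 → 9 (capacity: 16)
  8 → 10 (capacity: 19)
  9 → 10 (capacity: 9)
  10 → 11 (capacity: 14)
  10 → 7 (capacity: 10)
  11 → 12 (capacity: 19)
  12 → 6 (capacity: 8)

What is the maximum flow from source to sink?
Maximum flow = 5

Max flow: 5

Flow assignment:
  0 → 1: 5/19
  1 → 2: 5/5
  2 → 3: 5/13
  3 → 10: 5/13
  10 → 11: 5/14
  11 → 12: 5/19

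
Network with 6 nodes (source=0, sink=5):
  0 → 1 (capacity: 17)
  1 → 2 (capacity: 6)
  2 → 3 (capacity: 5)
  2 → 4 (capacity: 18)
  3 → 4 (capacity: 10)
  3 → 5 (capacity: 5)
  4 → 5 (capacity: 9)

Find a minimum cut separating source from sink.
Min cut value = 6, edges: (1,2)

Min cut value: 6
Partition: S = [0, 1], T = [2, 3, 4, 5]
Cut edges: (1,2)

By max-flow min-cut theorem, max flow = min cut = 6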